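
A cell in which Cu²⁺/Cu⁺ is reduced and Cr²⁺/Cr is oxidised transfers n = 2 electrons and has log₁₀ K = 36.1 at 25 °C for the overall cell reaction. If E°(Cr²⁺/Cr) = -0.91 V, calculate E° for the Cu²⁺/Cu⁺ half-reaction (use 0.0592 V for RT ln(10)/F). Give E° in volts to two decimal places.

E°cell = (0.0592/n)·log K = (0.0592/2)(36.1) = +1.069 V.
Since Cu²⁺/Cu⁺ is the cathode and Cr²⁺/Cr the anode, E°cell = E°(Cu²⁺/Cu⁺) − E°(Cr²⁺/Cr).
So E°(Cu²⁺/Cu⁺) = E°cell + E°(Cr²⁺/Cr) = +1.069 + (-0.91) = +0.16 V.

+0.16 V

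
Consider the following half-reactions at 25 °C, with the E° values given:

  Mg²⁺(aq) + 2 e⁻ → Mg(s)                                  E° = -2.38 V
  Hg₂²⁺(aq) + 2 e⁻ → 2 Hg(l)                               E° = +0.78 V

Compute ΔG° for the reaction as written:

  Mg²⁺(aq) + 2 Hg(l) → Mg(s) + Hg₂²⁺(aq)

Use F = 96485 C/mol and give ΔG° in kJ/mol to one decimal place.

+609.8 kJ/mol

As written, Mg²⁺/Mg is reduced (cathode) and Hg₂²⁺/Hg is oxidised (anode), so E°cell = (-2.38) − (+0.78) = -3.16 V.
Balancing electrons gives n = 2.
ΔG° = −nFE° = −(2)(96485)(-3.16) = 609,785 J = +609.8 kJ/mol.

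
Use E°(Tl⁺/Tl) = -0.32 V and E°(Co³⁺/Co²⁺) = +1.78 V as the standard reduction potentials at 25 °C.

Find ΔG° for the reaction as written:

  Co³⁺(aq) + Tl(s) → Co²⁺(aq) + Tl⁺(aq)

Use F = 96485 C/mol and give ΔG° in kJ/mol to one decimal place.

As written, Co³⁺/Co²⁺ is reduced (cathode) and Tl⁺/Tl is oxidised (anode), so E°cell = (+1.78) − (-0.32) = +2.10 V.
Balancing electrons gives n = 1.
ΔG° = −nFE° = −(1)(96485)(+2.10) = -202,618 J = -202.6 kJ/mol.

-202.6 kJ/mol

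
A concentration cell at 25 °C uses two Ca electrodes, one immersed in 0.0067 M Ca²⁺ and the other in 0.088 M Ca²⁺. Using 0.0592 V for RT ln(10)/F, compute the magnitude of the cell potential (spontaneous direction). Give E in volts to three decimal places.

+0.033 V

For a concentration cell E°cell = 0. The 0.088 M side is the cathode (reduction is favoured where [Ca²⁺] is higher).
With n = 2, E = −(0.0592/2) log([Ca²⁺]ₐₙ/[Ca²⁺]꜀ₐₜ) = −(0.0592/2) log(0.0067/0.088) = −(0.0592/2)(-1.118) = +0.033 V.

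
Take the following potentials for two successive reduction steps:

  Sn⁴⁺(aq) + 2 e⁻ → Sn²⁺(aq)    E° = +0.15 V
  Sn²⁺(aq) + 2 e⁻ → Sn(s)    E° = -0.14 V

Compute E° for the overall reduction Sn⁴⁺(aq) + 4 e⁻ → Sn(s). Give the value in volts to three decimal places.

+0.005 V

Adding the free-energy changes (−nFE°) of the two steps gives −n₃FE°₃ = −n₁FE°₁ − n₂FE°₂.
E°₃ = (2×+0.15 + 2×-0.14) / 4 = (+0.020) / 4 = +0.005 V.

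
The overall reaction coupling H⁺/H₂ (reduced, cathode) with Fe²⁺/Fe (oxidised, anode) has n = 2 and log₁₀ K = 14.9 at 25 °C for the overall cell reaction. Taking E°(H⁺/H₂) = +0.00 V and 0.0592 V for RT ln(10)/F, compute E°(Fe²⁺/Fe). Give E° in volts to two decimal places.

-0.44 V

E°cell = (0.0592/n)·log K = (0.0592/2)(14.9) = +0.441 V.
Since H⁺/H₂ is the cathode and Fe²⁺/Fe the anode, E°cell = E°(H⁺/H₂) − E°(Fe²⁺/Fe).
So E°(Fe²⁺/Fe) = E°(H⁺/H₂) − E°cell = (+0.00) − (+0.441) = -0.44 V.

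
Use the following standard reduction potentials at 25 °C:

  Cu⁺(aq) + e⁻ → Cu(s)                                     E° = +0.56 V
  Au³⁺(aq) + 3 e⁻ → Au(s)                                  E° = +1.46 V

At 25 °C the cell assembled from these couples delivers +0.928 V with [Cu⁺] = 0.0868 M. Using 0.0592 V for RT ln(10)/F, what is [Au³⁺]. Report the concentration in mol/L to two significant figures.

0.017 M

Au³⁺/Au is the cathode, Cu⁺/Cu the anode: E°cell = +0.90 V, n = 3.
Overall reaction: Au³⁺(aq) + 3 Cu(s) → Au(s) + 3 Cu⁺(aq); Q = [Cu⁺]^3/[Au³⁺]^1.
From E = E° − (0.0592/n) log Q: log Q = (E° − E)·n/0.0592 = (+0.90 − (+0.928))·3/0.0592 = -1.4189.
So 1·log[Au³⁺] = 3·log(0.0868) − log Q = -3.1844 − (-1.4189) = -1.7655; [Au³⁺] = 10^(-1.7655) ≈ 0.017 M.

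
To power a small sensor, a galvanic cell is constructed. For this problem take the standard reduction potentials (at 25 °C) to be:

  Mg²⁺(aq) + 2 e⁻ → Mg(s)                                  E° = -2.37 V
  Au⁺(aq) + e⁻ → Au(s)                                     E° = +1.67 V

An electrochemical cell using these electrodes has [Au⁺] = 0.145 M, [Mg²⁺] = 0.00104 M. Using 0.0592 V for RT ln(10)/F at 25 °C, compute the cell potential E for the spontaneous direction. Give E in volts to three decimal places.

Au⁺/Au is the cathode (higher E°), Mg²⁺/Mg the anode: E°cell = +1.67 − (-2.37) = +4.04 V, n = 2.
Overall: 2 Au⁺(aq) + Mg(s) → 2 Au(s) + Mg²⁺(aq)
Q = [Mg²⁺] / ([Au⁺]^2); log Q = -1.306.
E = E° − (0.0592/n) log Q = +4.04 − (0.0592/2)(-1.306) = +4.079 V.

+4.079 V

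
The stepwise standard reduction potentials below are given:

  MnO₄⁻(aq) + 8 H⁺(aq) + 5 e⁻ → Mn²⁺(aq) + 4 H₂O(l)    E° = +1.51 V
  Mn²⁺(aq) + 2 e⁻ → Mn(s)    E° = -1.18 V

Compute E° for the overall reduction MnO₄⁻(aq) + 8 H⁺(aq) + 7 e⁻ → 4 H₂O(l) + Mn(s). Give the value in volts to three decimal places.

+0.741 V

Standard free energies of sequential steps add: ΔG°₃ = ΔG°₁ + ΔG°₂, so n₃E°₃ = n₁E°₁ + n₂E°₂.
E°₃ = (5×+1.51 + 2×-1.18) / 7 = (+5.190) / 7 = +0.741 V.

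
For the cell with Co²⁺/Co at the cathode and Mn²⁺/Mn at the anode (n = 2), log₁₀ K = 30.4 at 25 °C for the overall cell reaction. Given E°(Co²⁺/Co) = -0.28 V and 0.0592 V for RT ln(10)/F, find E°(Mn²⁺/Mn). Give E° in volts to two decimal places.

-1.18 V

E°cell = (0.0592/n)·log K = (0.0592/2)(30.4) = +0.900 V.
Since Co²⁺/Co is the cathode and Mn²⁺/Mn the anode, E°cell = E°(Co²⁺/Co) − E°(Mn²⁺/Mn).
So E°(Mn²⁺/Mn) = E°(Co²⁺/Co) − E°cell = (-0.28) − (+0.900) = -1.18 V.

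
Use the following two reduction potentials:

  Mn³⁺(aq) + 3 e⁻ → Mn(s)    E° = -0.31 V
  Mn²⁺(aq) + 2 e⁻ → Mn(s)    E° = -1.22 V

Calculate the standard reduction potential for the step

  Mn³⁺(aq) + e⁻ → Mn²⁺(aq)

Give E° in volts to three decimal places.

Sequential free energies add, so n₃E°₃ = n₁E°₁ + n₂E°₂.
With n₃ = 3, and the known step contributing 2×(-1.22) V, the unknown satisfies 1·E° = 3×(-0.31) − 2×(-1.22) = +1.510.
E° = +1.510 / 1 = +1.510 V.

+1.510 V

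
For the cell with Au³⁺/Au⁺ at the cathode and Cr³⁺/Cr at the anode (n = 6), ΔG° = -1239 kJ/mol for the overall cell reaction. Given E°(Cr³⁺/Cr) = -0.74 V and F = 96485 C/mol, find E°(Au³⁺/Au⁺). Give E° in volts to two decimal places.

E°cell = −ΔG°/(nF) = −(-1239×10³)/((6)(96485)) = +2.140 V.
Since Au³⁺/Au⁺ is the cathode and Cr³⁺/Cr the anode, E°cell = E°(Au³⁺/Au⁺) − E°(Cr³⁺/Cr).
So E°(Au³⁺/Au⁺) = E°cell + E°(Cr³⁺/Cr) = +2.140 + (-0.74) = +1.40 V.

+1.40 V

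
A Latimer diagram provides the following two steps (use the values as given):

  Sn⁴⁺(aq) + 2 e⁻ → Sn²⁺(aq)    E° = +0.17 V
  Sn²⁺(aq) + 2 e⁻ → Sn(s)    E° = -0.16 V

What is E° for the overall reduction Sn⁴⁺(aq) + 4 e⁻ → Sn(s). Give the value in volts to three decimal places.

+0.005 V

Standard free energies of sequential steps add: ΔG°₃ = ΔG°₁ + ΔG°₂, so n₃E°₃ = n₁E°₁ + n₂E°₂.
E°₃ = (2×+0.17 + 2×-0.16) / 4 = (+0.020) / 4 = +0.005 V.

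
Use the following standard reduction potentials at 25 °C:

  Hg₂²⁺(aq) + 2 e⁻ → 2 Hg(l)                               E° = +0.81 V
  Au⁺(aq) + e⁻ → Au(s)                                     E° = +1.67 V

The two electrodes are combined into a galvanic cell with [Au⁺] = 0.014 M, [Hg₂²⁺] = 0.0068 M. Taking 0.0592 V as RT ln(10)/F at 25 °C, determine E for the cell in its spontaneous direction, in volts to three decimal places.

+0.814 V

Au⁺/Au is the cathode (higher E°), Hg₂²⁺/Hg the anode: E°cell = +1.67 − (+0.81) = +0.86 V, n = 2.
Overall: 2 Au⁺(aq) + 2 Hg(l) → 2 Au(s) + Hg₂²⁺(aq)
Q = [Hg₂²⁺] / ([Au⁺]^2); log Q = 1.540.
E = E° − (0.0592/n) log Q = +0.86 − (0.0592/2)(1.540) = +0.814 V.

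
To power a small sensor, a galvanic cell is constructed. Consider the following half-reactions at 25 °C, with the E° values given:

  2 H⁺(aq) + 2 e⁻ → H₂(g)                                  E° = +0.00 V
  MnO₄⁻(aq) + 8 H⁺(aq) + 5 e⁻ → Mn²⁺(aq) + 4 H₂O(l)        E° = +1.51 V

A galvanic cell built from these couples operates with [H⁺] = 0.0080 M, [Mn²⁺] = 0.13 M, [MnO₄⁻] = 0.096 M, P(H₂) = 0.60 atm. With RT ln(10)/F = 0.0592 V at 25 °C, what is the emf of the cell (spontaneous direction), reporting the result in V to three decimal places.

+1.427 V

MnO₄⁻/Mn²⁺ is the cathode (higher E°), H⁺/H₂ the anode: E°cell = +1.51 − (+0.00) = +1.51 V, n = 10.
Overall: 2 MnO₄⁻(aq) + 6 H⁺(aq) + 5 H₂(g) → 2 Mn²⁺(aq) + 8 H₂O(l)
Q = [Mn²⁺]^2 / ([MnO₄⁻]^2·[H⁺]^6·P(H₂)^5); log Q = 13.954.
E = E° − (0.0592/n) log Q = +1.51 − (0.0592/10)(13.954) = +1.427 V.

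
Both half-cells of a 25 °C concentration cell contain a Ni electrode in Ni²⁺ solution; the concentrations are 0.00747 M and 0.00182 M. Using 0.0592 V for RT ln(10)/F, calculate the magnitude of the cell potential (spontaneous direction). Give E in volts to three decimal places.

+0.018 V

For a concentration cell E°cell = 0. The 0.00747 M side is the cathode (reduction is favoured where [Ni²⁺] is higher).
With n = 2, E = −(0.0592/2) log([Ni²⁺]ₐₙ/[Ni²⁺]꜀ₐₜ) = −(0.0592/2) log(0.00182/0.00747) = −(0.0592/2)(-0.613) = +0.018 V.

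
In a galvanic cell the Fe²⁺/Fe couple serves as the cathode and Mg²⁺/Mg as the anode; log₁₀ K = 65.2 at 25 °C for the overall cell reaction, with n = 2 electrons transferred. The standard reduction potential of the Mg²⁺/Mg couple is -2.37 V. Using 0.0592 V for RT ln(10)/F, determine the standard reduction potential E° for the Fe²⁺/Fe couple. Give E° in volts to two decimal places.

E°cell = (0.0592/n)·log K = (0.0592/2)(65.2) = +1.930 V.
Since Fe²⁺/Fe is the cathode and Mg²⁺/Mg the anode, E°cell = E°(Fe²⁺/Fe) − E°(Mg²⁺/Mg).
So E°(Fe²⁺/Fe) = E°cell + E°(Mg²⁺/Mg) = +1.930 + (-2.37) = -0.44 V.

-0.44 V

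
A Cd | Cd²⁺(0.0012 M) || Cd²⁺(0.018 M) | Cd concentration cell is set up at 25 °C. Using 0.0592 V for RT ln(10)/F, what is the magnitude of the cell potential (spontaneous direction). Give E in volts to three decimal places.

For a concentration cell E°cell = 0. The 0.018 M side is the cathode (reduction is favoured where [Cd²⁺] is higher).
With n = 2, E = −(0.0592/2) log([Cd²⁺]ₐₙ/[Cd²⁺]꜀ₐₜ) = −(0.0592/2) log(0.0012/0.018) = −(0.0592/2)(-1.176) = +0.035 V.

+0.035 V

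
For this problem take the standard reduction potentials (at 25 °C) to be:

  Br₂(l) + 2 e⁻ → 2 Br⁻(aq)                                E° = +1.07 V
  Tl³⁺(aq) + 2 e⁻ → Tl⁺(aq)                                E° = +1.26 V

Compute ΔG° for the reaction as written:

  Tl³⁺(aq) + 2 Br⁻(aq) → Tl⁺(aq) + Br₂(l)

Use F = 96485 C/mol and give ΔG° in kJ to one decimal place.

-36.7 kJ

As written, Tl³⁺/Tl⁺ is reduced (cathode) and Br₂/Br⁻ is oxidised (anode), so E°cell = (+1.26) − (+1.07) = +0.19 V.
Balancing electrons gives n = 2.
ΔG° = −nFE° = −(2)(96485)(+0.19) = -36,664 J = -36.7 kJ.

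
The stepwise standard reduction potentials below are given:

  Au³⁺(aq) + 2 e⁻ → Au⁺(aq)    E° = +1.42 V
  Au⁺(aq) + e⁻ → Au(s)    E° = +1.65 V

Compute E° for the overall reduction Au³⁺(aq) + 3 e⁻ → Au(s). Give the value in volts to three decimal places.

Adding the free-energy changes (−nFE°) of the two steps gives −n₃FE°₃ = −n₁FE°₁ − n₂FE°₂.
E°₃ = (2×+1.42 + 1×+1.65) / 3 = (+4.490) / 3 = +1.497 V.
E° values themselves are not directly additive — weighting by electron count is essential.

+1.497 V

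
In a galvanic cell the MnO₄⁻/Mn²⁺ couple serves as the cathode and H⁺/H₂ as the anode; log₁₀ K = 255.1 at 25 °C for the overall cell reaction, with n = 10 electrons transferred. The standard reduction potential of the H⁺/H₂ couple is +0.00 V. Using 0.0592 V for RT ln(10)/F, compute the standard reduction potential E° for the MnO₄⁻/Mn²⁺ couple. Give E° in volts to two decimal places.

E°cell = (0.0592/n)·log K = (0.0592/10)(255.1) = +1.510 V.
Since MnO₄⁻/Mn²⁺ is the cathode and H⁺/H₂ the anode, E°cell = E°(MnO₄⁻/Mn²⁺) − E°(H⁺/H₂).
So E°(MnO₄⁻/Mn²⁺) = E°cell + E°(H⁺/H₂) = +1.510 + (+0.00) = +1.51 V.

+1.51 V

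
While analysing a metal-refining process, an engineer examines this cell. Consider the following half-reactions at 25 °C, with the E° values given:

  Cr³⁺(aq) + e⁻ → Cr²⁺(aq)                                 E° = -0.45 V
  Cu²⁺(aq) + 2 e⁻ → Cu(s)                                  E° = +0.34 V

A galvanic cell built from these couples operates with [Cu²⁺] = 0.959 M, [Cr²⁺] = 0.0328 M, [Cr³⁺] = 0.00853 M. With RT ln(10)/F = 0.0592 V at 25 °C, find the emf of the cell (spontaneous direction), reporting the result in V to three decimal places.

+0.824 V

Cu²⁺/Cu is the cathode (higher E°), Cr³⁺/Cr²⁺ the anode: E°cell = +0.34 − (-0.45) = +0.79 V, n = 2.
Overall: Cu²⁺(aq) + 2 Cr²⁺(aq) → Cu(s) + 2 Cr³⁺(aq)
Q = [Cr³⁺]^2 / ([Cu²⁺]·[Cr²⁺]^2); log Q = -1.152.
E = E° − (0.0592/n) log Q = +0.79 − (0.0592/2)(-1.152) = +0.824 V.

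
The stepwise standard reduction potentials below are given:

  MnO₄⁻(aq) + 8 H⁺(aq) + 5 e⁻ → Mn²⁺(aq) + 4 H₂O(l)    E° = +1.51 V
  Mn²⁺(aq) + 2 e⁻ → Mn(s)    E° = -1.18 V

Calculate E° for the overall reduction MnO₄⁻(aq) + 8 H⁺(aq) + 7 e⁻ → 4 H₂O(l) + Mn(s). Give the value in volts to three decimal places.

Adding the free-energy changes (−nFE°) of the two steps gives −n₃FE°₃ = −n₁FE°₁ − n₂FE°₂.
E°₃ = (5×+1.51 + 2×-1.18) / 7 = (+5.190) / 7 = +0.741 V.
Simply averaging or adding the two E° values would be wrong; the electron-weighted sum is required.

+0.741 V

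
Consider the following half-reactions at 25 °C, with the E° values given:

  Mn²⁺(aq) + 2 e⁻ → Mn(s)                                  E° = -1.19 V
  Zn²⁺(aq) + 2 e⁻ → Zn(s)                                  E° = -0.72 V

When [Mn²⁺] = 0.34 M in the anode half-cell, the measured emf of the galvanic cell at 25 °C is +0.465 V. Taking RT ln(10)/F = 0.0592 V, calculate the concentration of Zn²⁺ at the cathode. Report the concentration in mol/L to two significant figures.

Zn²⁺/Zn is the cathode, Mn²⁺/Mn the anode: E°cell = +0.47 V, n = 2.
Overall reaction: Zn²⁺(aq) + Mn(s) → Zn(s) + Mn²⁺(aq); Q = [Mn²⁺]^1/[Zn²⁺]^1.
From E = E° − (0.0592/n) log Q: log Q = (E° − E)·n/0.0592 = (+0.47 − (+0.465))·2/0.0592 = 0.1689.
So 1·log[Zn²⁺] = 1·log(0.34) − log Q = -0.4685 − (0.1689) = -0.6374; [Zn²⁺] = 10^(-0.6374) ≈ 0.23 M.

0.23 M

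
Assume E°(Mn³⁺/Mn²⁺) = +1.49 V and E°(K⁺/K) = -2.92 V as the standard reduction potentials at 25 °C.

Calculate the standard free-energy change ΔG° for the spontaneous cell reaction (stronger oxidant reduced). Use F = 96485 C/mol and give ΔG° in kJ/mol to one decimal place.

-425.5 kJ/mol

Mn³⁺/Mn²⁺ (E° = +1.49 V) is the cathode; K⁺/K (E° = -2.92 V) is the anode, so E°cell = +4.41 V.
Balancing electrons gives n = 1 (lcm of 1 and 1).
ΔG° = −nFE° = −(1)(96485)(+4.41) = -425,499 J = -425.5 kJ/mol.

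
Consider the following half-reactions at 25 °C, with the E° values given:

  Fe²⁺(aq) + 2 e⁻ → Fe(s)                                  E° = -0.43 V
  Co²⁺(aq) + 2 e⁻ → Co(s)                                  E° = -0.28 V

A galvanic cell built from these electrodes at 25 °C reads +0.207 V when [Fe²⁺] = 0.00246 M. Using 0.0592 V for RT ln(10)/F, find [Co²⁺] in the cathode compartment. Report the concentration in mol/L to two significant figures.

Co²⁺/Co is the cathode, Fe²⁺/Fe the anode: E°cell = +0.15 V, n = 2.
Overall reaction: Co²⁺(aq) + Fe(s) → Co(s) + Fe²⁺(aq); Q = [Fe²⁺]^1/[Co²⁺]^1.
From E = E° − (0.0592/n) log Q: log Q = (E° − E)·n/0.0592 = (+0.15 − (+0.207))·2/0.0592 = -1.9257.
So 1·log[Co²⁺] = 1·log(0.00246) − log Q = -2.6091 − (-1.9257) = -0.6834; [Co²⁺] = 10^(-0.6834) ≈ 0.21 M.

0.21 M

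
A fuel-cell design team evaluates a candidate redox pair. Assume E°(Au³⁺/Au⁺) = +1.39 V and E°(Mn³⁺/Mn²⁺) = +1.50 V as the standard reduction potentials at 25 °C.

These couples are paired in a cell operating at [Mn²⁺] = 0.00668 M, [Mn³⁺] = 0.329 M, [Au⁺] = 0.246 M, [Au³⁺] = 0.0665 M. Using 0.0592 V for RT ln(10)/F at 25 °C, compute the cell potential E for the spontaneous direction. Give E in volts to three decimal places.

+0.227 V

Mn³⁺/Mn²⁺ is the cathode (higher E°), Au³⁺/Au⁺ the anode: E°cell = +1.50 − (+1.39) = +0.11 V, n = 2.
Overall: 2 Mn³⁺(aq) + Au⁺(aq) → 2 Mn²⁺(aq) + Au³⁺(aq)
Q = [Mn²⁺]^2·[Au³⁺] / ([Mn³⁺]^2·[Au⁺]); log Q = -3.953.
E = E° − (0.0592/n) log Q = +0.11 − (0.0592/2)(-3.953) = +0.227 V.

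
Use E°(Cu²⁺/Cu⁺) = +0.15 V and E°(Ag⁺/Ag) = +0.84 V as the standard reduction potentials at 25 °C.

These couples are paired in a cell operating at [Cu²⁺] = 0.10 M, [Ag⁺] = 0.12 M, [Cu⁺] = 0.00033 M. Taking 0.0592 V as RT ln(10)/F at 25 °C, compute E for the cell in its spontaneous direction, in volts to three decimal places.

Ag⁺/Ag is the cathode (higher E°), Cu²⁺/Cu⁺ the anode: E°cell = +0.84 − (+0.15) = +0.69 V, n = 1.
Overall: Ag⁺(aq) + Cu⁺(aq) → Ag(s) + Cu²⁺(aq)
Q = [Cu²⁺] / ([Ag⁺]·[Cu⁺]); log Q = 3.402.
E = E° − (0.0592/n) log Q = +0.69 − (0.0592/1)(3.402) = +0.489 V.

+0.489 V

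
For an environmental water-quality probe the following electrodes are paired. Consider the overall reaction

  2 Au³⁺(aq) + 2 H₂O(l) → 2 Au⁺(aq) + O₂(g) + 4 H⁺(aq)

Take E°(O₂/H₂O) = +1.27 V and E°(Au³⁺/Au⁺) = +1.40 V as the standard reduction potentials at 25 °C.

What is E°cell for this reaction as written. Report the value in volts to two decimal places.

The Au³⁺/Au⁺ couple has the higher reduction potential, so it is the cathode; O₂/H₂O is oxidised at the anode.
E°cell = E°(cathode) − E°(anode) = (+1.40) − (+1.27) = +0.13 V.
Since E°cell > 0, the reaction is spontaneous under standard conditions.

+0.13 V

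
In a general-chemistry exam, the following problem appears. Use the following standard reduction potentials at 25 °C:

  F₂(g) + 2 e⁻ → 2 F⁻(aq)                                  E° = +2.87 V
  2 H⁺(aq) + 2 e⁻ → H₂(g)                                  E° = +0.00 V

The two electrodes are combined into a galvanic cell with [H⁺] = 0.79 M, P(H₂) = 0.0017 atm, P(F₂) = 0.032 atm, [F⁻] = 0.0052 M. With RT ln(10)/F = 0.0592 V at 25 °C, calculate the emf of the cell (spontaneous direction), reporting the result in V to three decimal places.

+2.885 V

F₂/F⁻ is the cathode (higher E°), H⁺/H₂ the anode: E°cell = +2.87 − (+0.00) = +2.87 V, n = 2.
Overall: F₂(g) + H₂(g) → 2 F⁻(aq) + 2 H⁺(aq)
Q = [F⁻]^2·[H⁺]^2 / (P(F₂)·P(H₂)); log Q = -0.508.
E = E° − (0.0592/n) log Q = +2.87 − (0.0592/2)(-0.508) = +2.885 V.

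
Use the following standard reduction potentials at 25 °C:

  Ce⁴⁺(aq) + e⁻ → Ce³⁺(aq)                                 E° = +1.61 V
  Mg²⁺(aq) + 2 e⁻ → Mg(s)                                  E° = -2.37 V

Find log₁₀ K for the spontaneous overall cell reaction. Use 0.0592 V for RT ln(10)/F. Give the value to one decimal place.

Cathode: Ce⁴⁺/Ce³⁺; anode: Mg²⁺/Mg. E°cell = +3.98 V, n = 2.
log K = nE°cell / 0.0592 = (2)(+3.98) / 0.0592 = 134.5.

134.5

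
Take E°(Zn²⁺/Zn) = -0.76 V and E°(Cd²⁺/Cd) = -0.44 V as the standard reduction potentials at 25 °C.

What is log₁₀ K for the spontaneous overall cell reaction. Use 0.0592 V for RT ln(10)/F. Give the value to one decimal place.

10.8

Cathode: Cd²⁺/Cd; anode: Zn²⁺/Zn. E°cell = +0.32 V, n = 2.
log K = nE°cell / 0.0592 = (2)(+0.32) / 0.0592 = 10.8.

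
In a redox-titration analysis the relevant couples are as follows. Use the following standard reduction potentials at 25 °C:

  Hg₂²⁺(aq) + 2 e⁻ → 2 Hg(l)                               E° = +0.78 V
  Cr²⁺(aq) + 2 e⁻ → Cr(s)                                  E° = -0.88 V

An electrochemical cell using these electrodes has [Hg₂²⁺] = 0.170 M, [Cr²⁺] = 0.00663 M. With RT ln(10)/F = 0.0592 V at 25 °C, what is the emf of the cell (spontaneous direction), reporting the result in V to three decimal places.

+1.702 V

Hg₂²⁺/Hg is the cathode (higher E°), Cr²⁺/Cr the anode: E°cell = +0.78 − (-0.88) = +1.66 V, n = 2.
Overall: Hg₂²⁺(aq) + Cr(s) → 2 Hg(l) + Cr²⁺(aq)
Q = [Cr²⁺] / ([Hg₂²⁺]); log Q = -1.409.
E = E° − (0.0592/n) log Q = +1.66 − (0.0592/2)(-1.409) = +1.702 V.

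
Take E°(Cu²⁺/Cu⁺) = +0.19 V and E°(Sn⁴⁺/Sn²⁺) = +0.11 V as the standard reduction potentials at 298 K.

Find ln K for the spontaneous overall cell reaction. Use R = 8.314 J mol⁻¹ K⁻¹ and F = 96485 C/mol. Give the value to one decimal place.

Cathode: Cu²⁺/Cu⁺; anode: Sn⁴⁺/Sn²⁺. E°cell = (+0.19) − (+0.11) = +0.08 V, with n = 2.
ΔG° = −nFE° = −RT ln K, so ln K = nFE°/(RT) = (2)(96485)(+0.08) / ((8.314)(298)) = 6.231.

6.2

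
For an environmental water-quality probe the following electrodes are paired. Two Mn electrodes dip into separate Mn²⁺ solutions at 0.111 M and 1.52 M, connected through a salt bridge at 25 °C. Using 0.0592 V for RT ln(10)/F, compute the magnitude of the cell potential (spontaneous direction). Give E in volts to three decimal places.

+0.034 V

For a concentration cell E°cell = 0. The 1.52 M side is the cathode (reduction is favoured where [Mn²⁺] is higher).
With n = 2, E = −(0.0592/2) log([Mn²⁺]ₐₙ/[Mn²⁺]꜀ₐₜ) = −(0.0592/2) log(0.111/1.52) = −(0.0592/2)(-1.137) = +0.034 V.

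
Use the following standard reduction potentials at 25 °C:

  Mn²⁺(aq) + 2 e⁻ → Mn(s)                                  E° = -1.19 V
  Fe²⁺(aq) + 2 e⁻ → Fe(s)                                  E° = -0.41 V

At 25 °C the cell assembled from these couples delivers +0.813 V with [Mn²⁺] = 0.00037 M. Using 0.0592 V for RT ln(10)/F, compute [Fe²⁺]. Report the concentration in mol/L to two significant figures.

0.0048 M

Fe²⁺/Fe is the cathode, Mn²⁺/Mn the anode: E°cell = +0.78 V, n = 2.
Overall reaction: Fe²⁺(aq) + Mn(s) → Fe(s) + Mn²⁺(aq); Q = [Mn²⁺]^1/[Fe²⁺]^1.
From E = E° − (0.0592/n) log Q: log Q = (E° − E)·n/0.0592 = (+0.78 − (+0.813))·2/0.0592 = -1.1149.
So 1·log[Fe²⁺] = 1·log(0.00037) − log Q = -3.4318 − (-1.1149) = -2.3169; [Fe²⁺] = 10^(-2.3169) ≈ 0.0048 M.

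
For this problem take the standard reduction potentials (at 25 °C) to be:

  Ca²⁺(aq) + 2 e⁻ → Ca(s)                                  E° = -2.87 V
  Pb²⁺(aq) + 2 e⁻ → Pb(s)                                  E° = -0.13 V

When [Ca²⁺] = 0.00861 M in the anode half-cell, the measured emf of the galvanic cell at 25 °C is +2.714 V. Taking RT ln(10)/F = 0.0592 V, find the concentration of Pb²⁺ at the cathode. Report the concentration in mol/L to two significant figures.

0.0011 M

Pb²⁺/Pb is the cathode, Ca²⁺/Ca the anode: E°cell = +2.74 V, n = 2.
Overall reaction: Pb²⁺(aq) + Ca(s) → Pb(s) + Ca²⁺(aq); Q = [Ca²⁺]^1/[Pb²⁺]^1.
From E = E° − (0.0592/n) log Q: log Q = (E° − E)·n/0.0592 = (+2.74 − (+2.714))·2/0.0592 = 0.8784.
So 1·log[Pb²⁺] = 1·log(0.00861) − log Q = -2.0650 − (0.8784) = -2.9434; [Pb²⁺] = 10^(-2.9434) ≈ 0.0011 M.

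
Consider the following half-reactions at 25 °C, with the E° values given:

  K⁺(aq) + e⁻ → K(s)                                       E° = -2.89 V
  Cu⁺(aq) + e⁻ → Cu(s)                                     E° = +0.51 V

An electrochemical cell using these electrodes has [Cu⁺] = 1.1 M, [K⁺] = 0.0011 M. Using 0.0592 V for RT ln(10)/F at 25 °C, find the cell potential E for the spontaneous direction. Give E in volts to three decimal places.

+3.578 V

Cu⁺/Cu is the cathode (higher E°), K⁺/K the anode: E°cell = +0.51 − (-2.89) = +3.40 V, n = 1.
Overall: Cu⁺(aq) + K(s) → Cu(s) + K⁺(aq)
Q = [K⁺] / ([Cu⁺]); log Q = -3.000.
E = E° − (0.0592/n) log Q = +3.40 − (0.0592/1)(-3.000) = +3.578 V.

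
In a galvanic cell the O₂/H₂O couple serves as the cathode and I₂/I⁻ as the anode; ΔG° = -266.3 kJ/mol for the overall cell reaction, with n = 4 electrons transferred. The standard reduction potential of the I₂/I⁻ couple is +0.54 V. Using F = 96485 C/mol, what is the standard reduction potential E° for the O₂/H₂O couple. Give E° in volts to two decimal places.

+1.23 V

E°cell = −ΔG°/(nF) = −(-266.3×10³)/((4)(96485)) = +0.690 V.
Since O₂/H₂O is the cathode and I₂/I⁻ the anode, E°cell = E°(O₂/H₂O) − E°(I₂/I⁻).
So E°(O₂/H₂O) = E°cell + E°(I₂/I⁻) = +0.690 + (+0.54) = +1.23 V.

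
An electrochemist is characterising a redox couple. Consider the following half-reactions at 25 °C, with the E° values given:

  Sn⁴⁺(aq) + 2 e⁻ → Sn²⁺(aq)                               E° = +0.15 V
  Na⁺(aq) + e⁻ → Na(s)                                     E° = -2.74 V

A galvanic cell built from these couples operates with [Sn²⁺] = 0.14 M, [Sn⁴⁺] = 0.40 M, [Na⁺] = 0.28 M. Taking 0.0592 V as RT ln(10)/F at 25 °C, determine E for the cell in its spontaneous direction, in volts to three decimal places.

+2.936 V

Sn⁴⁺/Sn²⁺ is the cathode (higher E°), Na⁺/Na the anode: E°cell = +0.15 − (-2.74) = +2.89 V, n = 2.
Overall: Sn⁴⁺(aq) + 2 Na(s) → Sn²⁺(aq) + 2 Na⁺(aq)
Q = [Sn²⁺]·[Na⁺]^2 / ([Sn⁴⁺]); log Q = -1.562.
E = E° − (0.0592/n) log Q = +2.89 − (0.0592/2)(-1.562) = +2.936 V.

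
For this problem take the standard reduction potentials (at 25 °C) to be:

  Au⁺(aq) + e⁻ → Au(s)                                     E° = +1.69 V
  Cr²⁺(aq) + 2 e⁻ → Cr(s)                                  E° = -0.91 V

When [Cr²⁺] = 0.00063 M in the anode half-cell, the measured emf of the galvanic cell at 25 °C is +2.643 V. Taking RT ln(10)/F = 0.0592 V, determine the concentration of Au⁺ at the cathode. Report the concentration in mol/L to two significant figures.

Au⁺/Au is the cathode, Cr²⁺/Cr the anode: E°cell = +2.60 V, n = 2.
Overall reaction: 2 Au⁺(aq) + Cr(s) → 2 Au(s) + Cr²⁺(aq); Q = [Cr²⁺]^1/[Au⁺]^2.
From E = E° − (0.0592/n) log Q: log Q = (E° − E)·n/0.0592 = (+2.60 − (+2.643))·2/0.0592 = -1.4527.
So 2·log[Au⁺] = 1·log(0.00063) − log Q = -3.2007 − (-1.4527) = -1.7480; log[Au⁺] = -1.7480 / 2 = -0.8740; [Au⁺] = 10^(-0.8740) ≈ 0.13 M.

0.13 M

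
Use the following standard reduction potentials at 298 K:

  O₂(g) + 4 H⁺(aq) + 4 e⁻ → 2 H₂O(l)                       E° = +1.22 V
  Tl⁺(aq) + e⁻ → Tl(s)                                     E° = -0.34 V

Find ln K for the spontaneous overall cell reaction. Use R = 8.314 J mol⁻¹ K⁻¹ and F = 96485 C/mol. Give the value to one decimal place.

Cathode: O₂/H₂O; anode: Tl⁺/Tl. E°cell = (+1.22) − (-0.34) = +1.56 V, with n = 4.
ΔG° = −nFE° = −RT ln K, so ln K = nFE°/(RT) = (4)(96485)(+1.56) / ((8.314)(298)) = 243.007.

243.0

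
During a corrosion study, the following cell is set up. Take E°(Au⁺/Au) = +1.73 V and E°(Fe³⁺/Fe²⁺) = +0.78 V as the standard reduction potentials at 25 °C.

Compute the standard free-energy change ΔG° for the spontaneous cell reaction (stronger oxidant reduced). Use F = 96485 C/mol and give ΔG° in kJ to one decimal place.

Au⁺/Au (E° = +1.73 V) is the cathode; Fe³⁺/Fe²⁺ (E° = +0.78 V) is the anode, so E°cell = +0.95 V.
Balancing electrons gives n = 1 (lcm of 1 and 1).
ΔG° = −nFE° = −(1)(96485)(+0.95) = -91,661 J = -91.7 kJ.

-91.7 kJ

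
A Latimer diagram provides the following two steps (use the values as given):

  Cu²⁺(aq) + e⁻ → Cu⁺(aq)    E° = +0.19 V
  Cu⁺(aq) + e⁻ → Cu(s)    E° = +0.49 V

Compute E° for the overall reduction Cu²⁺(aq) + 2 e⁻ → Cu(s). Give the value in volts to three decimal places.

+0.340 V

Since ΔG° = −nFE° is additive over sequential reductions, n₃E°₃ = n₁E°₁ + n₂E°₂.
E°₃ = (1×+0.19 + 1×+0.49) / 2 = (+0.680) / 2 = +0.340 V.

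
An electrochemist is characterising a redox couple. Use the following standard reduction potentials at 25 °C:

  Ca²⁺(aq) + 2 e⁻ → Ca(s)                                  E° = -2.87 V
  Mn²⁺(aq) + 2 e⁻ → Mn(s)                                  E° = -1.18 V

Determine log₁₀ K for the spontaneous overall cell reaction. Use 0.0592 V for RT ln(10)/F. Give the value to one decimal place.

Cathode: Mn²⁺/Mn; anode: Ca²⁺/Ca. E°cell = +1.69 V, n = 2.
log K = nE°cell / 0.0592 = (2)(+1.69) / 0.0592 = 57.1.

57.1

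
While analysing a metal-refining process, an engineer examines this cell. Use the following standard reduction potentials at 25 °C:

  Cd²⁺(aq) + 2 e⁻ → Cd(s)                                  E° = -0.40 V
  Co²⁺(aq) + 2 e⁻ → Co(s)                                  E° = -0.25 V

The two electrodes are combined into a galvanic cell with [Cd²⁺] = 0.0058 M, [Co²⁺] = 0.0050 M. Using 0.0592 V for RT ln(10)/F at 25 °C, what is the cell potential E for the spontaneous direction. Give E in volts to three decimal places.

+0.148 V

Co²⁺/Co is the cathode (higher E°), Cd²⁺/Cd the anode: E°cell = -0.25 − (-0.40) = +0.15 V, n = 2.
Overall: Co²⁺(aq) + Cd(s) → Co(s) + Cd²⁺(aq)
Q = [Cd²⁺] / ([Co²⁺]); log Q = 0.064.
E = E° − (0.0592/n) log Q = +0.15 − (0.0592/2)(0.064) = +0.148 V.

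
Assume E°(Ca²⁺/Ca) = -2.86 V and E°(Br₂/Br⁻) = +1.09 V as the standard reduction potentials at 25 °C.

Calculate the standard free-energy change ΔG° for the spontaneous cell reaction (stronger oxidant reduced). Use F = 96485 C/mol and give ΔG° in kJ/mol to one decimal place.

Br₂/Br⁻ (E° = +1.09 V) is the cathode; Ca²⁺/Ca (E° = -2.86 V) is the anode, so E°cell = +3.95 V.
Balancing electrons gives n = 2 (lcm of 2 and 2).
ΔG° = −nFE° = −(2)(96485)(+3.95) = -762,232 J = -762.2 kJ/mol.

-762.2 kJ/mol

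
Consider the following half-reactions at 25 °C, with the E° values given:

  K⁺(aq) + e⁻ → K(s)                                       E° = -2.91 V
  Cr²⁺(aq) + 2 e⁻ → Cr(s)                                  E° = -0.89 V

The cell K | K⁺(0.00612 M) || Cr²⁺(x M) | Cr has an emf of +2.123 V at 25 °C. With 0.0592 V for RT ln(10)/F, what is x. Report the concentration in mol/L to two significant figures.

Cr²⁺/Cr is the cathode, K⁺/K the anode: E°cell = +2.02 V, n = 2.
Overall reaction: Cr²⁺(aq) + 2 K(s) → Cr(s) + 2 K⁺(aq); Q = [K⁺]^2/[Cr²⁺]^1.
From E = E° − (0.0592/n) log Q: log Q = (E° − E)·n/0.0592 = (+2.02 − (+2.123))·2/0.0592 = -3.4797.
So 1·log[Cr²⁺] = 2·log(0.00612) − log Q = -4.4265 − (-3.4797) = -0.9468; [Cr²⁺] = 10^(-0.9468) ≈ 0.11 M.

0.11 M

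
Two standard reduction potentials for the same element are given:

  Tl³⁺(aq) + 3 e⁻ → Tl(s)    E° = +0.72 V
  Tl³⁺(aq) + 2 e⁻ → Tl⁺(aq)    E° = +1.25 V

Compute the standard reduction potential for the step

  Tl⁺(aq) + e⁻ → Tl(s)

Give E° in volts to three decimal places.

Sequential free energies add, so n₃E°₃ = n₁E°₁ + n₂E°₂.
With n₃ = 3, and the known step contributing 2×(+1.25) V, the unknown satisfies 1·E° = 3×(+0.72) − 2×(+1.25) = -0.340.
E° = -0.340 / 1 = -0.340 V.

-0.340 V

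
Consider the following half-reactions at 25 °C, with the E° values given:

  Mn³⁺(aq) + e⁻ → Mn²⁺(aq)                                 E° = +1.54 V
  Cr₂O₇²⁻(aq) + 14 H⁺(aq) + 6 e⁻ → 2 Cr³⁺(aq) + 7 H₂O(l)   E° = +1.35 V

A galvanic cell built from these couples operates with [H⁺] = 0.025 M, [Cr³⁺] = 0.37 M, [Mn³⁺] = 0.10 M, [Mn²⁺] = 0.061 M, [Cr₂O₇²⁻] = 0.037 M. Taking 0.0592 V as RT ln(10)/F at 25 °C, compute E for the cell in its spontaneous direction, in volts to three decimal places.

Mn³⁺/Mn²⁺ is the cathode (higher E°), Cr₂O₇²⁻/Cr³⁺ the anode: E°cell = +1.54 − (+1.35) = +0.19 V, n = 6.
Overall: 6 Mn³⁺(aq) + 2 Cr³⁺(aq) + 7 H₂O(l) → 6 Mn²⁺(aq) + Cr₂O₇²⁻(aq) + 14 H⁺(aq)
Q = [Mn²⁺]^6·[Cr₂O₇²⁻]·[H⁺]^14 / ([Mn³⁺]^6·[Cr³⁺]^2); log Q = -24.285.
E = E° − (0.0592/n) log Q = +0.19 − (0.0592/6)(-24.285) = +0.430 V.

+0.430 V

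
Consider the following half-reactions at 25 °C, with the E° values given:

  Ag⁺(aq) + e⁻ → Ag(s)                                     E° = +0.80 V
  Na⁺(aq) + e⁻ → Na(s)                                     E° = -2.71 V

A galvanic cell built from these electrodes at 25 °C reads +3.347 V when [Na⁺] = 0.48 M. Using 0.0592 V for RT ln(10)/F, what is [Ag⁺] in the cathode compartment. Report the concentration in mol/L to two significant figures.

Ag⁺/Ag is the cathode, Na⁺/Na the anode: E°cell = +3.51 V, n = 1.
Overall reaction: Ag⁺(aq) + Na(s) → Ag(s) + Na⁺(aq); Q = [Na⁺]^1/[Ag⁺]^1.
From E = E° − (0.0592/n) log Q: log Q = (E° − E)·n/0.0592 = (+3.51 − (+3.347))·1/0.0592 = 2.7534.
So 1·log[Ag⁺] = 1·log(0.48) − log Q = -0.3188 − (2.7534) = -3.0722; [Ag⁺] = 10^(-3.0722) ≈ 0.00085 M.

0.00085 M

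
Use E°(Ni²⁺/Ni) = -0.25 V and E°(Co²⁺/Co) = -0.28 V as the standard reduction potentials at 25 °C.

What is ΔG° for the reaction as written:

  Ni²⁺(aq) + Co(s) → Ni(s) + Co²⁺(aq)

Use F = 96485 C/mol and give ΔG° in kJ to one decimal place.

-5.8 kJ

As written, Ni²⁺/Ni is reduced (cathode) and Co²⁺/Co is oxidised (anode), so E°cell = (-0.25) − (-0.28) = +0.03 V.
Balancing electrons gives n = 2.
ΔG° = −nFE° = −(2)(96485)(+0.03) = -5,789 J = -5.8 kJ.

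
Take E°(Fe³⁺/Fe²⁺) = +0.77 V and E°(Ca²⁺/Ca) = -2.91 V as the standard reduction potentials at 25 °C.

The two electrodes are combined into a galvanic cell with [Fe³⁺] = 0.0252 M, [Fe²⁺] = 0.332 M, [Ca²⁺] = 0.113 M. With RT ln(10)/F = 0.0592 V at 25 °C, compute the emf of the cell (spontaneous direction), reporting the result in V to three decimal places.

Fe³⁺/Fe²⁺ is the cathode (higher E°), Ca²⁺/Ca the anode: E°cell = +0.77 − (-2.91) = +3.68 V, n = 2.
Overall: 2 Fe³⁺(aq) + Ca(s) → 2 Fe²⁺(aq) + Ca²⁺(aq)
Q = [Fe²⁺]^2·[Ca²⁺] / ([Fe³⁺]^2); log Q = 1.293.
E = E° − (0.0592/n) log Q = +3.68 − (0.0592/2)(1.293) = +3.642 V.

+3.642 V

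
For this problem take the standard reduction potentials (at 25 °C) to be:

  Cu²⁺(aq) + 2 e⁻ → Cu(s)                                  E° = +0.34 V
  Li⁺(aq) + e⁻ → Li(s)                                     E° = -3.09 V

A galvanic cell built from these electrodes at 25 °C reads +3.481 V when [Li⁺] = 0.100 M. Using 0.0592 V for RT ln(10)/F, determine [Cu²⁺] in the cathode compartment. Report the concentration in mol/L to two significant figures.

Cu²⁺/Cu is the cathode, Li⁺/Li the anode: E°cell = +3.43 V, n = 2.
Overall reaction: Cu²⁺(aq) + 2 Li(s) → Cu(s) + 2 Li⁺(aq); Q = [Li⁺]^2/[Cu²⁺]^1.
From E = E° − (0.0592/n) log Q: log Q = (E° − E)·n/0.0592 = (+3.43 − (+3.481))·2/0.0592 = -1.7230.
So 1·log[Cu²⁺] = 2·log(0.1) − log Q = -2.0000 − (-1.7230) = -0.2770; [Cu²⁺] = 10^(-0.2770) ≈ 0.53 M.

0.53 M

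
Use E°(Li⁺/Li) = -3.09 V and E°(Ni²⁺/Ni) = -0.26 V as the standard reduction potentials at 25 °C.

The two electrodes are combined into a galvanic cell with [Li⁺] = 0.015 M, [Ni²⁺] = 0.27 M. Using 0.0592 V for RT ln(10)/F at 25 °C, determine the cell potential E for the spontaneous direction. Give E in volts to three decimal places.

Ni²⁺/Ni is the cathode (higher E°), Li⁺/Li the anode: E°cell = -0.26 − (-3.09) = +2.83 V, n = 2.
Overall: Ni²⁺(aq) + 2 Li(s) → Ni(s) + 2 Li⁺(aq)
Q = [Li⁺]^2 / ([Ni²⁺]); log Q = -3.079.
E = E° − (0.0592/n) log Q = +2.83 − (0.0592/2)(-3.079) = +2.921 V.

+2.921 V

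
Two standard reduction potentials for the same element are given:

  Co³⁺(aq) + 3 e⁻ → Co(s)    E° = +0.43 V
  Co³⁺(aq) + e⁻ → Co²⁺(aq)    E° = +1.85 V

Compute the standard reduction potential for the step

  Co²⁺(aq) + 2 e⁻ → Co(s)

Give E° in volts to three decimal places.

Sequential free energies add, so n₃E°₃ = n₁E°₁ + n₂E°₂.
With n₃ = 3, and the known step contributing 1×(+1.85) V, the unknown satisfies 2·E° = 3×(+0.43) − 1×(+1.85) = -0.560.
E° = -0.560 / 2 = -0.280 V.

-0.280 V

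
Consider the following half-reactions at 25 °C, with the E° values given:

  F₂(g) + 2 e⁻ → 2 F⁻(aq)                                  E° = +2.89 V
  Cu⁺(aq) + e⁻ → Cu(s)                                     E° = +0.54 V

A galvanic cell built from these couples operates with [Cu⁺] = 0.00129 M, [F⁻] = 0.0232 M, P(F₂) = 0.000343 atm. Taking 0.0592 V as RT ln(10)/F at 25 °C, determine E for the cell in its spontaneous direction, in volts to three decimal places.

F₂/F⁻ is the cathode (higher E°), Cu⁺/Cu the anode: E°cell = +2.89 − (+0.54) = +2.35 V, n = 2.
Overall: F₂(g) + 2 Cu(s) → 2 F⁻(aq) + 2 Cu⁺(aq)
Q = [F⁻]^2·[Cu⁺]^2 / (P(F₂)); log Q = -5.583.
E = E° − (0.0592/n) log Q = +2.35 − (0.0592/2)(-5.583) = +2.515 V.

+2.515 V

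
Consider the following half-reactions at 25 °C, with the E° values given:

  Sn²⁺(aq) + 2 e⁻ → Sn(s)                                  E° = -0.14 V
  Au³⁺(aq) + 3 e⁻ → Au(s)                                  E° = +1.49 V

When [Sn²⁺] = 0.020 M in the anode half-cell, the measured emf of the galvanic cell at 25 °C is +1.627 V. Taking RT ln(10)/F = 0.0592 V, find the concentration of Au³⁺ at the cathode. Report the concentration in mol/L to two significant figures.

0.0020 M

Au³⁺/Au is the cathode, Sn²⁺/Sn the anode: E°cell = +1.63 V, n = 6.
Overall reaction: 2 Au³⁺(aq) + 3 Sn(s) → 2 Au(s) + 3 Sn²⁺(aq); Q = [Sn²⁺]^3/[Au³⁺]^2.
From E = E° − (0.0592/n) log Q: log Q = (E° − E)·n/0.0592 = (+1.63 − (+1.627))·6/0.0592 = 0.3041.
So 2·log[Au³⁺] = 3·log(0.02) − log Q = -5.0969 − (0.3041) = -5.4010; log[Au³⁺] = -5.4010 / 2 = -2.7005; [Au³⁺] = 10^(-2.7005) ≈ 0.0020 M.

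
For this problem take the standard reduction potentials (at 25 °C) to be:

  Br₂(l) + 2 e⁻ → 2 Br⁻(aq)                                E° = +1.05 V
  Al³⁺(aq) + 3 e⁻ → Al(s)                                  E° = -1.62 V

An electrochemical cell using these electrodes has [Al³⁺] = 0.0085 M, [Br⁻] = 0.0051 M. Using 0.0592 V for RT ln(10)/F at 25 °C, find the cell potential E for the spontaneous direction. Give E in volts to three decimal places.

+2.847 V

Br₂/Br⁻ is the cathode (higher E°), Al³⁺/Al the anode: E°cell = +1.05 − (-1.62) = +2.67 V, n = 6.
Overall: 3 Br₂(l) + 2 Al(s) → 6 Br⁻(aq) + 2 Al³⁺(aq)
Q = [Br⁻]^6·[Al³⁺]^2; log Q = -17.896.
E = E° − (0.0592/n) log Q = +2.67 − (0.0592/6)(-17.896) = +2.847 V.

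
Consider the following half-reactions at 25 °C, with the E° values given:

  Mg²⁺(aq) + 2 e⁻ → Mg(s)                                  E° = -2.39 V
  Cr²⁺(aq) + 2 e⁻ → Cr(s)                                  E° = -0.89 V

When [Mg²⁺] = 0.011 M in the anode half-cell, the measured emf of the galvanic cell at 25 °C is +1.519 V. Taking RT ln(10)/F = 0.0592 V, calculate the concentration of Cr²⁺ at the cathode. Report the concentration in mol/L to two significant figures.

Cr²⁺/Cr is the cathode, Mg²⁺/Mg the anode: E°cell = +1.50 V, n = 2.
Overall reaction: Cr²⁺(aq) + Mg(s) → Cr(s) + Mg²⁺(aq); Q = [Mg²⁺]^1/[Cr²⁺]^1.
From E = E° − (0.0592/n) log Q: log Q = (E° − E)·n/0.0592 = (+1.50 − (+1.519))·2/0.0592 = -0.6419.
So 1·log[Cr²⁺] = 1·log(0.011) − log Q = -1.9586 − (-0.6419) = -1.3167; [Cr²⁺] = 10^(-1.3167) ≈ 0.048 M.

0.048 M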